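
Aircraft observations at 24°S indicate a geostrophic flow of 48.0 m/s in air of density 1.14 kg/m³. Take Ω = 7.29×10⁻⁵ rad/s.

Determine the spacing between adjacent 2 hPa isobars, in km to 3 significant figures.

61.6 km

Coriolis parameter at 24°S:
f = 2Ω sin φ = 2 × 7.29×10⁻⁵ × sin 24° = 5.93×10⁻⁵ s⁻¹
Geostrophic balance rearranged: |∂P/∂n| = f ρ V_g
|∂P/∂n| = 5.93×10⁻⁵ × 1.14 × 48.0 = 3.25×10⁻³ Pa/m
Isobar spacing: Δn = ΔP/|∂P/∂n| = 200 Pa / 3.25×10⁻³ Pa/m = 61633 m ≈ 61.6 km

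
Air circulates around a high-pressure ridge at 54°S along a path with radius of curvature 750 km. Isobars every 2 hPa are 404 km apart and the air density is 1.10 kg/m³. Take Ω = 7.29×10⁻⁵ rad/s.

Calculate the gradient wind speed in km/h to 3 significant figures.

14.4 km/h

Coriolis parameter at 54°S:
f = 2Ω sin φ = 2 × 7.29×10⁻⁵ × sin 54° = 1.18×10⁻⁴ s⁻¹
Pressure gradient: |∂P/∂n| = 200 Pa / 404000 m = 4.95×10⁻⁴ Pa/m
Geostrophic speed: V_g = |∂P/∂n|/(fρ) = 4.95×10⁻⁴/(1.18×10⁻⁴ × 1.10) = 3.82 m/s
Around a high, pressure-gradient force acts outward with centrifugal, so Coriolis balances both:
fV = (1/ρ)|∂P/∂n| + V²/R  →  V² − fR·V + fR·V_g = 0
With fR = 1.18×10⁻⁴ × 750×10³ m = 88.5 m/s:
V = [fR − √((fR)² − 4 fR V_g)]/2 = [88.5 − √(88.5² − 4×88.5×3.82)]/2 = 4 m/s
Supergeostrophic (V > V_g = 3.82 m/s), as expected around a high.
Converting: 4 m/s × 3.6 = 14.4 km/h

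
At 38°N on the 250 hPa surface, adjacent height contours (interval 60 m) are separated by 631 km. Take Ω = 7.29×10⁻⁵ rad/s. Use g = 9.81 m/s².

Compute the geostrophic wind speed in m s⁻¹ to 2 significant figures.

Coriolis parameter at 38°N:
f = 2Ω sin φ = 2 × 7.29×10⁻⁵ × sin 38° = 8.98×10⁻⁵ s⁻¹
Height gradient: |∂Z/∂n| = 60 m / 631000 m = 9.51×10⁻⁵
On a pressure surface, geostrophic balance gives V_g = (g/f)|∂Z/∂n|:
V_g = 9.81 × 9.51×10⁻⁵ / 8.98×10⁻⁵ = 10.4 m/s

10 m s⁻¹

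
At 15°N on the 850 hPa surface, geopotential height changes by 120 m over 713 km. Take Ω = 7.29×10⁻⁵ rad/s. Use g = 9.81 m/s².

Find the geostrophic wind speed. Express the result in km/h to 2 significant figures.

160 km/h

Coriolis parameter at 15°N:
f = 2Ω sin φ = 2 × 7.29×10⁻⁵ × sin 15° = 3.77×10⁻⁵ s⁻¹
Height gradient: |∂Z/∂n| = 120 m / 713000 m = 1.68×10⁻⁴
On a pressure surface, geostrophic balance gives V_g = (g/f)|∂Z/∂n|:
V_g = 9.81 × 1.68×10⁻⁴ / 3.77×10⁻⁵ = 43.8 m/s
Converting: 43.8 m/s × 3.6 = 160 km/h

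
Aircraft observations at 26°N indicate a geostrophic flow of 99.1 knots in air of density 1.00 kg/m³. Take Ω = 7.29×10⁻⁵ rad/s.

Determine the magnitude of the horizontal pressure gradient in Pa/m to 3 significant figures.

Coriolis parameter at 26°N:
f = 2Ω sin φ = 2 × 7.29×10⁻⁵ × sin 26° = 6.39×10⁻⁵ s⁻¹
Wind speed in SI: 99.1 knots = 51.0 m/s
Geostrophic balance rearranged: |∂P/∂n| = f ρ V_g
|∂P/∂n| = 6.39×10⁻⁵ × 1.00 × 51.0 = 3.26×10⁻³ Pa/m

3.26×10⁻³ Pa/m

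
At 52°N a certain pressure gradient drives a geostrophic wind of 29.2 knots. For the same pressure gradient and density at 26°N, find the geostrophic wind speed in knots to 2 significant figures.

With the same pressure gradient and density, V_g ∝ 1/f ∝ 1/sin φ.
V₂ = V₁ · sin φ₁ / sin φ₂ = 29.2 × sin 52° / sin 26°
V₂ = 29.2 × 0.7880/0.4384 = 52 knots

52 knots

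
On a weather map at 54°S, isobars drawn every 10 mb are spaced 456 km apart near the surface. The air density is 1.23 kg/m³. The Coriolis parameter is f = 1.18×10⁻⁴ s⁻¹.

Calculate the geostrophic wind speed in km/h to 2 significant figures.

Pressure gradient: |∂P/∂n| = 1000 Pa / 456000 m = 2.19×10⁻³ Pa/m
Geostrophic balance (pressure-gradient force = Coriolis force):
V_g = (1/(fρ)) |∂P/∂n| = 2.19×10⁻³ / (1.18×10⁻⁴ × 1.23) = 15.1 m/s
Converting: 15.1 m/s × 3.6 = 54 km/h

54 km/h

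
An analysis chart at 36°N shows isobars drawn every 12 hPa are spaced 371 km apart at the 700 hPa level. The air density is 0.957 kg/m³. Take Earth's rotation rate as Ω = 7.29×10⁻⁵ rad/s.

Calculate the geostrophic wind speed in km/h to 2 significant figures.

140 km/h

Coriolis parameter at 36°N:
f = 2Ω sin φ = 2 × 7.29×10⁻⁵ × sin 36° = 8.57×10⁻⁵ s⁻¹
Pressure gradient: |∂P/∂n| = 1200 Pa / 371000 m = 3.23×10⁻³ Pa/m
Geostrophic balance (pressure-gradient force = Coriolis force):
V_g = (1/(fρ)) |∂P/∂n| = 3.23×10⁻³ / (8.57×10⁻⁵ × 0.957) = 39.4 m/s
Converting: 39.4 m/s × 3.6 = 140 km/h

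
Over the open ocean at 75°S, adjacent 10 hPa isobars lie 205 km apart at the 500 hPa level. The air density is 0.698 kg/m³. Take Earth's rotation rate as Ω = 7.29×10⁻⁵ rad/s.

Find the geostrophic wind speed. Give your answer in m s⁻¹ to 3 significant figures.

49.6 m s⁻¹

Coriolis parameter at 75°S:
f = 2Ω sin φ = 2 × 7.29×10⁻⁵ × sin 75° = 1.41×10⁻⁴ s⁻¹
Pressure gradient: |∂P/∂n| = 1000 Pa / 205000 m = 4.88×10⁻³ Pa/m
Geostrophic balance (pressure-gradient force = Coriolis force):
V_g = (1/(fρ)) |∂P/∂n| = 4.88×10⁻³ / (1.41×10⁻⁴ × 0.698) = 49.6 m/s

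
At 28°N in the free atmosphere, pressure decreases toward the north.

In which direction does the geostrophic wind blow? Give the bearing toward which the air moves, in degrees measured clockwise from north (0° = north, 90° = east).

090°

The pressure-gradient force points toward the north (bearing 000°).
Geostrophic balance: in the Northern Hemisphere the Coriolis force deflects motion to the right, so the geostrophic wind blows 90° to the right of the pressure-gradient force (low pressure on the left).
Rotating 000° by 90° clockwise gives 090° — the wind blows toward the east.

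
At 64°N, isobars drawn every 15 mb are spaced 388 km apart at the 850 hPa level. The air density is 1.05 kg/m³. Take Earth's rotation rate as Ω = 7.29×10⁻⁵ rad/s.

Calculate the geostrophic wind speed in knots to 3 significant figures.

54.6 knots

Coriolis parameter at 64°N:
f = 2Ω sin φ = 2 × 7.29×10⁻⁵ × sin 64° = 1.31×10⁻⁴ s⁻¹
Pressure gradient: |∂P/∂n| = 1500 Pa / 388000 m = 3.87×10⁻³ Pa/m
Geostrophic balance (pressure-gradient force = Coriolis force):
V_g = (1/(fρ)) |∂P/∂n| = 3.87×10⁻³ / (1.31×10⁻⁴ × 1.05) = 28.1 m/s
Converting: 28.1 m/s × 1.944 = 54.6 knots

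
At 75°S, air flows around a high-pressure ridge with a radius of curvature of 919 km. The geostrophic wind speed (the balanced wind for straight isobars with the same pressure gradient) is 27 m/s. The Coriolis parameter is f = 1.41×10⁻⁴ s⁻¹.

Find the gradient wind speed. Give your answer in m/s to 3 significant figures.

Around a high, pressure-gradient force acts outward with centrifugal, so Coriolis balances both:
fV = (1/ρ)|∂P/∂n| + V²/R  →  V² − fR·V + fR·V_g = 0
With fR = 1.41×10⁻⁴ × 919×10³ m = 130 m/s:
V = [fR − √((fR)² − 4 fR V_g)]/2 = [130 − √(130² − 4×130×27)]/2 = 38.4 m/s
Supergeostrophic (V > V_g = 27 m/s), as expected around a high.

38.4 m/s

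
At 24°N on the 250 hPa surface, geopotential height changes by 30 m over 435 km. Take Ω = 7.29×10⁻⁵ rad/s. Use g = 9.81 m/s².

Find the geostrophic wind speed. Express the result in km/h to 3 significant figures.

41.1 km/h

Coriolis parameter at 24°N:
f = 2Ω sin φ = 2 × 7.29×10⁻⁵ × sin 24° = 5.93×10⁻⁵ s⁻¹
Height gradient: |∂Z/∂n| = 30 m / 435000 m = 6.90×10⁻⁵
On a pressure surface, geostrophic balance gives V_g = (g/f)|∂Z/∂n|:
V_g = 9.81 × 6.90×10⁻⁵ / 5.93×10⁻⁵ = 11.4 m/s
Converting: 11.4 m/s × 3.6 = 41.1 km/h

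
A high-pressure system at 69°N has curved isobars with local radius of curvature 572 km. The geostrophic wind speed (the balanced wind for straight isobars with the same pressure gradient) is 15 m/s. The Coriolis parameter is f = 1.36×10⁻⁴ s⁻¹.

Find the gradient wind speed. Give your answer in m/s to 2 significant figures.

Around a high, pressure-gradient force acts outward with centrifugal, so Coriolis balances both:
fV = (1/ρ)|∂P/∂n| + V²/R  →  V² − fR·V + fR·V_g = 0
With fR = 1.36×10⁻⁴ × 572×10³ m = 77.8 m/s:
V = [fR − √((fR)² − 4 fR V_g)]/2 = [77.8 − √(77.8² − 4×77.8×15)]/2 = 20.3 m/s
Supergeostrophic (V > V_g = 15 m/s), as expected around a high.

20 m/s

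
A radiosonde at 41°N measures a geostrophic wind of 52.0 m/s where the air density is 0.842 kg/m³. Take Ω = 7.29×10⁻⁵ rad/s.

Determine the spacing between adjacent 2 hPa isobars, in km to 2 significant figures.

48 km

Coriolis parameter at 41°N:
f = 2Ω sin φ = 2 × 7.29×10⁻⁵ × sin 41° = 9.57×10⁻⁵ s⁻¹
Geostrophic balance rearranged: |∂P/∂n| = f ρ V_g
|∂P/∂n| = 9.57×10⁻⁵ × 0.842 × 52.0 = 4.19×10⁻³ Pa/m
Isobar spacing: Δn = ΔP/|∂P/∂n| = 200 Pa / 4.19×10⁻³ Pa/m = 47754 m ≈ 48 km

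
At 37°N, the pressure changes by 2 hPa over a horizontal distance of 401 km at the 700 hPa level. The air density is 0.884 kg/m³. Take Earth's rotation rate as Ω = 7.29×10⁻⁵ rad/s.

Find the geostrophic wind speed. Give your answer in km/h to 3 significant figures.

23.1 km/h

Coriolis parameter at 37°N:
f = 2Ω sin φ = 2 × 7.29×10⁻⁵ × sin 37° = 8.77×10⁻⁵ s⁻¹
Pressure gradient: |∂P/∂n| = 200 Pa / 401000 m = 4.99×10⁻⁴ Pa/m
Geostrophic balance (pressure-gradient force = Coriolis force):
V_g = (1/(fρ)) |∂P/∂n| = 4.99×10⁻⁴ / (8.77×10⁻⁵ × 0.884) = 6.43 m/s
Converting: 6.43 m/s × 3.6 = 23.1 km/h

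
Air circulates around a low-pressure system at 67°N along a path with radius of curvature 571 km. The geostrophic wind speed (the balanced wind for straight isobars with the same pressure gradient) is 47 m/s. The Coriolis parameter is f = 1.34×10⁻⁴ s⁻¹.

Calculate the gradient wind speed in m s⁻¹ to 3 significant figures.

Around a low, centrifugal force acts outward with Coriolis, so pressure-gradient force balances both:
(1/ρ)|∂P/∂n| = fV + V²/R  →  V² + fR·V − fR·V_g = 0
With fR = 1.34×10⁻⁴ × 571×10³ m = 76.5 m/s:
V = [−fR + √((fR)² + 4 fR V_g)]/2 = [−76.5 + √(76.5² + 4×76.5×47)]/2 = 32.9 m/s
Subgeostrophic (V < V_g = 47 m/s), as expected around a low.

32.9 m s⁻¹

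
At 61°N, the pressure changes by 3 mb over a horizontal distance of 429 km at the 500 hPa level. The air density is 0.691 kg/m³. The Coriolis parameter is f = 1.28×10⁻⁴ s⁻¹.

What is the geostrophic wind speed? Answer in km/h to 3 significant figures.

28.5 km/h

Pressure gradient: |∂P/∂n| = 300 Pa / 429000 m = 6.99×10⁻⁴ Pa/m
Geostrophic balance (pressure-gradient force = Coriolis force):
V_g = (1/(fρ)) |∂P/∂n| = 6.99×10⁻⁴ / (1.28×10⁻⁴ × 0.691) = 7.91 m/s
Converting: 7.91 m/s × 3.6 = 28.5 km/h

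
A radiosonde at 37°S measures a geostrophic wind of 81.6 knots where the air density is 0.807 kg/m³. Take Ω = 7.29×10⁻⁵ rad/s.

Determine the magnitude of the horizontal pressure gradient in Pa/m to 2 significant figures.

Coriolis parameter at 37°S:
f = 2Ω sin φ = 2 × 7.29×10⁻⁵ × sin 37° = 8.77×10⁻⁵ s⁻¹
Wind speed in SI: 81.6 knots = 42.0 m/s
Geostrophic balance rearranged: |∂P/∂n| = f ρ V_g
|∂P/∂n| = 8.77×10⁻⁵ × 0.807 × 42.0 = 2.97×10⁻³ Pa/m

3.0×10⁻³ Pa/m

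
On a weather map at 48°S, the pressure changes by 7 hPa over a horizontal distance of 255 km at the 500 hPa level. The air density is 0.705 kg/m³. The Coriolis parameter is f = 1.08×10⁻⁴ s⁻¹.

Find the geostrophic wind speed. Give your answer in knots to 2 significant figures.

70 knots

Pressure gradient: |∂P/∂n| = 700 Pa / 255000 m = 2.75×10⁻³ Pa/m
Geostrophic balance (pressure-gradient force = Coriolis force):
V_g = (1/(fρ)) |∂P/∂n| = 2.75×10⁻³ / (1.08×10⁻⁴ × 0.705) = 36.1 m/s
Converting: 36.1 m/s × 1.944 = 70 knots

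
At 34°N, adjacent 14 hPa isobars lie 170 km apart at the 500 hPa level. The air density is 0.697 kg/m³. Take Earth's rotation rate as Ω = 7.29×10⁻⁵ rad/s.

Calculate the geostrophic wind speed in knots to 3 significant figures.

Coriolis parameter at 34°N:
f = 2Ω sin φ = 2 × 7.29×10⁻⁵ × sin 34° = 8.15×10⁻⁵ s⁻¹
Pressure gradient: |∂P/∂n| = 1400 Pa / 170000 m = 8.24×10⁻³ Pa/m
Geostrophic balance (pressure-gradient force = Coriolis force):
V_g = (1/(fρ)) |∂P/∂n| = 8.24×10⁻³ / (8.15×10⁻⁵ × 0.697) = 145 m/s
Converting: 145 m/s × 1.944 = 282 knots

282 knots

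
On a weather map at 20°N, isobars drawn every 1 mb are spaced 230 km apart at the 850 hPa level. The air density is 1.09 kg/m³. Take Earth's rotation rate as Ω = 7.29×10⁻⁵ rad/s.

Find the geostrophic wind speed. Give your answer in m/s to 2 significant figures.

Coriolis parameter at 20°N:
f = 2Ω sin φ = 2 × 7.29×10⁻⁵ × sin 20° = 4.99×10⁻⁵ s⁻¹
Pressure gradient: |∂P/∂n| = 100 Pa / 230000 m = 4.35×10⁻⁴ Pa/m
Geostrophic balance (pressure-gradient force = Coriolis force):
V_g = (1/(fρ)) |∂P/∂n| = 4.35×10⁻⁴ / (4.99×10⁻⁵ × 1.09) = 8.00 m/s

8.0 m/s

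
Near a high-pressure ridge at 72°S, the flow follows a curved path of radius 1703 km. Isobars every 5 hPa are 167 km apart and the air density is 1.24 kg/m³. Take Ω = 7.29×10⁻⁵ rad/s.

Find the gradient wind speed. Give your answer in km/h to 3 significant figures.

68.1 km/h

Coriolis parameter at 72°S:
f = 2Ω sin φ = 2 × 7.29×10⁻⁵ × sin 72° = 1.39×10⁻⁴ s⁻¹
Pressure gradient: |∂P/∂n| = 500 Pa / 167000 m = 2.99×10⁻³ Pa/m
Geostrophic speed: V_g = |∂P/∂n|/(fρ) = 2.99×10⁻³/(1.39×10⁻⁴ × 1.24) = 17.4 m/s
Around a high, pressure-gradient force acts outward with centrifugal, so Coriolis balances both:
fV = (1/ρ)|∂P/∂n| + V²/R  →  V² − fR·V + fR·V_g = 0
With fR = 1.39×10⁻⁴ × 1703×10³ m = 236 m/s:
V = [fR − √((fR)² − 4 fR V_g)]/2 = [236 − √(236² − 4×236×17.4)]/2 = 18.9 m/s
Supergeostrophic (V > V_g = 17.4 m/s), as expected around a high.
Converting: 18.9 m/s × 3.6 = 68.1 km/h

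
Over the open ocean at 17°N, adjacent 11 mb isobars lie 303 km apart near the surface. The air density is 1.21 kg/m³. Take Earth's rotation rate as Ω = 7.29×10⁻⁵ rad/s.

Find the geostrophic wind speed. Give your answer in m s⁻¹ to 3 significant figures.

70.4 m s⁻¹

Coriolis parameter at 17°N:
f = 2Ω sin φ = 2 × 7.29×10⁻⁵ × sin 17° = 4.26×10⁻⁵ s⁻¹
Pressure gradient: |∂P/∂n| = 1100 Pa / 303000 m = 3.63×10⁻³ Pa/m
Geostrophic balance (pressure-gradient force = Coriolis force):
V_g = (1/(fρ)) |∂P/∂n| = 3.63×10⁻³ / (4.26×10⁻⁵ × 1.21) = 70.4 m/s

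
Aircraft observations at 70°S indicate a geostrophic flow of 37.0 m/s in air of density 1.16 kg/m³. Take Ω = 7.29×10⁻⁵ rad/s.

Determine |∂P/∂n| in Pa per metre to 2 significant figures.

5.9×10⁻³ Pa/m

Coriolis parameter at 70°S:
f = 2Ω sin φ = 2 × 7.29×10⁻⁵ × sin 70° = 1.37×10⁻⁴ s⁻¹
Geostrophic balance rearranged: |∂P/∂n| = f ρ V_g
|∂P/∂n| = 1.37×10⁻⁴ × 1.16 × 37.0 = 5.88×10⁻³ Pa/m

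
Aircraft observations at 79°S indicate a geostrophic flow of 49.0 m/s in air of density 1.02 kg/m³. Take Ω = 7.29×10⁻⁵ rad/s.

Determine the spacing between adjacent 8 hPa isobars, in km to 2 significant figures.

110 km

Coriolis parameter at 79°S:
f = 2Ω sin φ = 2 × 7.29×10⁻⁵ × sin 79° = 1.43×10⁻⁴ s⁻¹
Geostrophic balance rearranged: |∂P/∂n| = f ρ V_g
|∂P/∂n| = 1.43×10⁻⁴ × 1.02 × 49.0 = 7.15×10⁻³ Pa/m
Isobar spacing: Δn = ΔP/|∂P/∂n| = 800 Pa / 7.15×10⁻³ Pa/m = 111838 m ≈ 110 km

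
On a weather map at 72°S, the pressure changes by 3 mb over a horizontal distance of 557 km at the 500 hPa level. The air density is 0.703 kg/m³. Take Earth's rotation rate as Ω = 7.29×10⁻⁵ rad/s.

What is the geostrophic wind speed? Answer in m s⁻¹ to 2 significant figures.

Coriolis parameter at 72°S:
f = 2Ω sin φ = 2 × 7.29×10⁻⁵ × sin 72° = 1.39×10⁻⁴ s⁻¹
Pressure gradient: |∂P/∂n| = 300 Pa / 557000 m = 5.39×10⁻⁴ Pa/m
Geostrophic balance (pressure-gradient force = Coriolis force):
V_g = (1/(fρ)) |∂P/∂n| = 5.39×10⁻⁴ / (1.39×10⁻⁴ × 0.703) = 5.53 m/s

5.5 m s⁻¹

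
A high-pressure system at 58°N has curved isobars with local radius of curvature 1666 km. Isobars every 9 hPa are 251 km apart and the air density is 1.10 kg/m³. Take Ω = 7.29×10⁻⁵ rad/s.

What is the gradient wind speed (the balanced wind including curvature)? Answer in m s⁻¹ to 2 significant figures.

31 m s⁻¹

Coriolis parameter at 58°N:
f = 2Ω sin φ = 2 × 7.29×10⁻⁵ × sin 58° = 1.24×10⁻⁴ s⁻¹
Pressure gradient: |∂P/∂n| = 900 Pa / 251000 m = 3.59×10⁻³ Pa/m
Geostrophic speed: V_g = |∂P/∂n|/(fρ) = 3.59×10⁻³/(1.24×10⁻⁴ × 1.10) = 26.4 m/s
Around a high, pressure-gradient force acts outward with centrifugal, so Coriolis balances both:
fV = (1/ρ)|∂P/∂n| + V²/R  →  V² − fR·V + fR·V_g = 0
With fR = 1.24×10⁻⁴ × 1666×10³ m = 206 m/s:
V = [fR − √((fR)² − 4 fR V_g)]/2 = [206 − √(206² − 4×206×26.4)]/2 = 31 m/s
Supergeostrophic (V > V_g = 26.4 m/s), as expected around a high.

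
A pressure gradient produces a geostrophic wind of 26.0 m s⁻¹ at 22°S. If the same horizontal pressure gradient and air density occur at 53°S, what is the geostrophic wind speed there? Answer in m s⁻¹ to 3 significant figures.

12.2 m s⁻¹

With the same pressure gradient and density, V_g ∝ 1/f ∝ 1/sin φ.
V₂ = V₁ · sin φ₁ / sin φ₂ = 26.0 × sin 22° / sin 53°
V₂ = 26.0 × 0.3746/0.7986 = 12.2 m s⁻¹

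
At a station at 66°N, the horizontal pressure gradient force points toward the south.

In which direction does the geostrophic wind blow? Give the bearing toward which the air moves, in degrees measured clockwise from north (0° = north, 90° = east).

270°

The pressure-gradient force points toward the south (bearing 180°).
Geostrophic balance: in the Northern Hemisphere the Coriolis force deflects motion to the right, so the geostrophic wind blows 90° to the right of the pressure-gradient force (low pressure on the left).
Rotating 180° by 90° clockwise gives 270° — the wind blows toward the west.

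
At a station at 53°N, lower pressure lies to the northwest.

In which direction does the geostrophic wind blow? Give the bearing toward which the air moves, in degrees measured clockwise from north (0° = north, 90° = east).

The pressure-gradient force points toward the northwest (bearing 315°).
Geostrophic balance: in the Northern Hemisphere the Coriolis force deflects motion to the right, so the geostrophic wind blows 90° to the right of the pressure-gradient force (low pressure on the left).
Rotating 315° by 90° clockwise gives 045° — the wind blows toward the northeast.

045°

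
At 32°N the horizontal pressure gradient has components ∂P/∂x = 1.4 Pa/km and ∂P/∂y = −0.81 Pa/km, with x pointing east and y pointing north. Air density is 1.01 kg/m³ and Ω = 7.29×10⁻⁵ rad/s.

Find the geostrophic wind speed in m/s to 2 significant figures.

Coriolis parameter at 32°N:
f = 2Ω sin φ = 2 × 7.29×10⁻⁵ × sin 32° = 7.73×10⁻⁵ s⁻¹
Component geostrophic relations (x east, y north):
u_g = −(1/(fρ)) ∂P/∂y,  v_g = (1/(fρ)) ∂P/∂x
u_g = −(−0.81×10⁻³)/(7.73×10⁻⁵ × 1.01) = 10.4 m/s;  v_g = (1.4×10⁻³)/(7.73×10⁻⁵ × 1.01) = 17.9 m/s
|V_g| = √(u_g² + v_g²) = 20.7 m/s

21 m/s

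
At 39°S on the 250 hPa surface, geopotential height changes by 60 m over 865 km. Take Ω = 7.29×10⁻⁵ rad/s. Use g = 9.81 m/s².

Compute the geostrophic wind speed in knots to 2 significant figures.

Coriolis parameter at 39°S:
f = 2Ω sin φ = 2 × 7.29×10⁻⁵ × sin 39° = 9.18×10⁻⁵ s⁻¹
Height gradient: |∂Z/∂n| = 60 m / 865000 m = 6.94×10⁻⁵
On a pressure surface, geostrophic balance gives V_g = (g/f)|∂Z/∂n|:
V_g = 9.81 × 6.94×10⁻⁵ / 9.18×10⁻⁵ = 7.42 m/s
Converting: 7.42 m/s × 1.944 = 14 knots

14 knots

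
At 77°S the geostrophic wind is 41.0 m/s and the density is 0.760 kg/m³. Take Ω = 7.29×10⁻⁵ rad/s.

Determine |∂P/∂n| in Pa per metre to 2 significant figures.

4.4×10⁻³ Pa/m

Coriolis parameter at 77°S:
f = 2Ω sin φ = 2 × 7.29×10⁻⁵ × sin 77° = 1.42×10⁻⁴ s⁻¹
Geostrophic balance rearranged: |∂P/∂n| = f ρ V_g
|∂P/∂n| = 1.42×10⁻⁴ × 0.760 × 41.0 = 4.43×10⁻³ Pa/m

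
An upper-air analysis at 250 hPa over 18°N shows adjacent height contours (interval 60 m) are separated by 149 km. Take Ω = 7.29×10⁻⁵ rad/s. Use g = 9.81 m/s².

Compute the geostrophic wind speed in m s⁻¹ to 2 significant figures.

88 m s⁻¹

Coriolis parameter at 18°N:
f = 2Ω sin φ = 2 × 7.29×10⁻⁵ × sin 18° = 4.51×10⁻⁵ s⁻¹
Height gradient: |∂Z/∂n| = 60 m / 149000 m = 4.03×10⁻⁴
On a pressure surface, geostrophic balance gives V_g = (g/f)|∂Z/∂n|:
V_g = 9.81 × 4.03×10⁻⁴ / 4.51×10⁻⁵ = 87.7 m/s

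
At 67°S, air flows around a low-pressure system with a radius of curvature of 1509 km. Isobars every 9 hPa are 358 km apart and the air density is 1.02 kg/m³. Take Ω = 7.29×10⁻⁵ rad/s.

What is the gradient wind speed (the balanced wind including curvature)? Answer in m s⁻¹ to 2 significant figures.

Coriolis parameter at 67°S:
f = 2Ω sin φ = 2 × 7.29×10⁻⁵ × sin 67° = 1.34×10⁻⁴ s⁻¹
Pressure gradient: |∂P/∂n| = 900 Pa / 358000 m = 2.51×10⁻³ Pa/m
Geostrophic speed: V_g = |∂P/∂n|/(fρ) = 2.51×10⁻³/(1.34×10⁻⁴ × 1.02) = 18.4 m/s
Around a low, centrifugal force acts outward with Coriolis, so pressure-gradient force balances both:
(1/ρ)|∂P/∂n| = fV + V²/R  →  V² + fR·V − fR·V_g = 0
With fR = 1.34×10⁻⁴ × 1509×10³ m = 203 m/s:
V = [−fR + √((fR)² + 4 fR V_g)]/2 = [−203 + √(203² + 4×203×18.4)]/2 = 16.9 m/s
Subgeostrophic (V < V_g = 18.4 m/s), as expected around a low.

17 m s⁻¹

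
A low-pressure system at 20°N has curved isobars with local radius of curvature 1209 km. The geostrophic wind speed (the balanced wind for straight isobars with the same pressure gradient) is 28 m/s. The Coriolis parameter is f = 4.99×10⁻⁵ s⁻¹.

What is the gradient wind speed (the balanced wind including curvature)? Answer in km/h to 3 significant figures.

Around a low, centrifugal force acts outward with Coriolis, so pressure-gradient force balances both:
(1/ρ)|∂P/∂n| = fV + V²/R  →  V² + fR·V − fR·V_g = 0
With fR = 4.99×10⁻⁵ × 1209×10³ m = 60.3 m/s:
V = [−fR + √((fR)² + 4 fR V_g)]/2 = [−60.3 + √(60.3² + 4×60.3×28)]/2 = 20.8 m/s
Subgeostrophic (V < V_g = 28 m/s), as expected around a low.
Converting: 20.8 m/s × 3.6 = 74.9 km/h

74.9 km/h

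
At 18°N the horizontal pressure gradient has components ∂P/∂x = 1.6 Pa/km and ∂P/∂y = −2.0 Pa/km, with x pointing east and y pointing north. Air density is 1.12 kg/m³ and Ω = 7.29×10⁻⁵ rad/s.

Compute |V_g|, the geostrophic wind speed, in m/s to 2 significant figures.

51 m/s

Coriolis parameter at 18°N:
f = 2Ω sin φ = 2 × 7.29×10⁻⁵ × sin 18° = 4.51×10⁻⁵ s⁻¹
Component geostrophic relations (x east, y north):
u_g = −(1/(fρ)) ∂P/∂y,  v_g = (1/(fρ)) ∂P/∂x
u_g = −(−2.0×10⁻³)/(4.51×10⁻⁵ × 1.12) = 39.6 m/s;  v_g = (1.6×10⁻³)/(4.51×10⁻⁵ × 1.12) = 31.7 m/s
|V_g| = √(u_g² + v_g²) = 50.8 m/s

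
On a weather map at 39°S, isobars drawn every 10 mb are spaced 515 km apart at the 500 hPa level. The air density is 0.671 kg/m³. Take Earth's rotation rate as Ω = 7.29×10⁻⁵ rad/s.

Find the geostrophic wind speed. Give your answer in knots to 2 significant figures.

Coriolis parameter at 39°S:
f = 2Ω sin φ = 2 × 7.29×10⁻⁵ × sin 39° = 9.18×10⁻⁵ s⁻¹
Pressure gradient: |∂P/∂n| = 1000 Pa / 515000 m = 1.94×10⁻³ Pa/m
Geostrophic balance (pressure-gradient force = Coriolis force):
V_g = (1/(fρ)) |∂P/∂n| = 1.94×10⁻³ / (9.18×10⁻⁵ × 0.671) = 31.5 m/s
Converting: 31.5 m/s × 1.944 = 61 knots

61 knots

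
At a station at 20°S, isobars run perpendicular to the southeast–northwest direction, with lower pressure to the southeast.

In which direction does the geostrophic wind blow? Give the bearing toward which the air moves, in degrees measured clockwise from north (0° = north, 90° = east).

The pressure-gradient force points toward the southeast (bearing 135°).
Geostrophic balance: in the Southern Hemisphere the Coriolis force deflects motion to the left, so the geostrophic wind blows 90° to the left of the pressure-gradient force (low pressure on the right).
Rotating 135° by 90° counterclockwise gives 045° — the wind blows toward the northeast.

045°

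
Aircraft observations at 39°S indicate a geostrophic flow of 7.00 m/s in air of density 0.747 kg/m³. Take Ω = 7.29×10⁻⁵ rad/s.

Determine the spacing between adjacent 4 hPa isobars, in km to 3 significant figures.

834 km

Coriolis parameter at 39°S:
f = 2Ω sin φ = 2 × 7.29×10⁻⁵ × sin 39° = 9.18×10⁻⁵ s⁻¹
Geostrophic balance rearranged: |∂P/∂n| = f ρ V_g
|∂P/∂n| = 9.18×10⁻⁵ × 0.747 × 7.00 = 4.80×10⁻⁴ Pa/m
Isobar spacing: Δn = ΔP/|∂P/∂n| = 400 Pa / 4.80×10⁻⁴ Pa/m = 833704 m ≈ 834 km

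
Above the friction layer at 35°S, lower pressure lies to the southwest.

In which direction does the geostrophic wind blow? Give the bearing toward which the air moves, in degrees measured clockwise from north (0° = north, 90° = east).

The pressure-gradient force points toward the southwest (bearing 225°).
Geostrophic balance: in the Southern Hemisphere the Coriolis force deflects motion to the left, so the geostrophic wind blows 90° to the left of the pressure-gradient force (low pressure on the right).
Rotating 225° by 90° counterclockwise gives 135° — the wind blows toward the southeast.

135°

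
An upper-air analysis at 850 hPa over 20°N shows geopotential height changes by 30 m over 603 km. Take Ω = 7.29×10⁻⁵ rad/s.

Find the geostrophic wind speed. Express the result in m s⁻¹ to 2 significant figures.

9.8 m s⁻¹

Coriolis parameter at 20°N:
f = 2Ω sin φ = 2 × 7.29×10⁻⁵ × sin 20° = 4.99×10⁻⁵ s⁻¹
Height gradient: |∂Z/∂n| = 30 m / 603000 m = 4.98×10⁻⁵
On a pressure surface, geostrophic balance gives V_g = (g/f)|∂Z/∂n|:
V_g = 9.81 × 4.98×10⁻⁵ / 4.99×10⁻⁵ = 9.79 m/s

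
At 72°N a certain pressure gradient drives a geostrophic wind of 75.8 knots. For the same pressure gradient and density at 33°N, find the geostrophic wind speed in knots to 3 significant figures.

With the same pressure gradient and density, V_g ∝ 1/f ∝ 1/sin φ.
V₂ = V₁ · sin φ₁ / sin φ₂ = 75.8 × sin 72° / sin 33°
V₂ = 75.8 × 0.9511/0.5446 = 132 knots

132 knots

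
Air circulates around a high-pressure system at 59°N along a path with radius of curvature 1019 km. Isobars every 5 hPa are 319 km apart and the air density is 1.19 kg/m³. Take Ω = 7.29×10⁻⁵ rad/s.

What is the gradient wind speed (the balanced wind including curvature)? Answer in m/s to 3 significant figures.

11.6 m/s

Coriolis parameter at 59°N:
f = 2Ω sin φ = 2 × 7.29×10⁻⁵ × sin 59° = 1.25×10⁻⁴ s⁻¹
Pressure gradient: |∂P/∂n| = 500 Pa / 319000 m = 1.57×10⁻³ Pa/m
Geostrophic speed: V_g = |∂P/∂n|/(fρ) = 1.57×10⁻³/(1.25×10⁻⁴ × 1.19) = 10.5 m/s
Around a high, pressure-gradient force acts outward with centrifugal, so Coriolis balances both:
fV = (1/ρ)|∂P/∂n| + V²/R  →  V² − fR·V + fR·V_g = 0
With fR = 1.25×10⁻⁴ × 1019×10³ m = 127 m/s:
V = [fR − √((fR)² − 4 fR V_g)]/2 = [127 − √(127² − 4×127×10.5)]/2 = 11.6 m/s
Supergeostrophic (V > V_g = 10.5 m/s), as expected around a high.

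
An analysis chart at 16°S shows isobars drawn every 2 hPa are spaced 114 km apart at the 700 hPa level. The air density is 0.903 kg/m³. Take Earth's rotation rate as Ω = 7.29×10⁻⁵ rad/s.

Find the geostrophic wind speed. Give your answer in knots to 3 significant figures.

94.0 knots

Coriolis parameter at 16°S:
f = 2Ω sin φ = 2 × 7.29×10⁻⁵ × sin 16° = 4.02×10⁻⁵ s⁻¹
Pressure gradient: |∂P/∂n| = 200 Pa / 114000 m = 1.75×10⁻³ Pa/m
Geostrophic balance (pressure-gradient force = Coriolis force):
V_g = (1/(fρ)) |∂P/∂n| = 1.75×10⁻³ / (4.02×10⁻⁵ × 0.903) = 48.3 m/s
Converting: 48.3 m/s × 1.944 = 94.0 knots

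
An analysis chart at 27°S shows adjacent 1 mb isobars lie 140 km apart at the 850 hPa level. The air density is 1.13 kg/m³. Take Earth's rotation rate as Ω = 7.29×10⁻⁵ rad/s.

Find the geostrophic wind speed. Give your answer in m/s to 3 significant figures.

9.55 m/s

Coriolis parameter at 27°S:
f = 2Ω sin φ = 2 × 7.29×10⁻⁵ × sin 27° = 6.62×10⁻⁵ s⁻¹
Pressure gradient: |∂P/∂n| = 100 Pa / 140000 m = 7.14×10⁻⁴ Pa/m
Geostrophic balance (pressure-gradient force = Coriolis force):
V_g = (1/(fρ)) |∂P/∂n| = 7.14×10⁻⁴ / (6.62×10⁻⁵ × 1.13) = 9.55 m/s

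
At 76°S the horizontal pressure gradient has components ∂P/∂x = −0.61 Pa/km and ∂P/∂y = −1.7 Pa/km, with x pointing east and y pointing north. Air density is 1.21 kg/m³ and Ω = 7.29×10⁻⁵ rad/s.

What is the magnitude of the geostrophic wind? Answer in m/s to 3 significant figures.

10.6 m/s

Coriolis parameter at 76°S:
f = 2Ω sin φ = 2 × 7.29×10⁻⁵ × sin 76° = 1.41×10⁻⁴ s⁻¹
In the Southern Hemisphere f is negative: f = −1.41×10⁻⁴ s⁻¹.
Component geostrophic relations (x east, y north):
u_g = −(1/(fρ)) ∂P/∂y,  v_g = (1/(fρ)) ∂P/∂x
u_g = −(−1.7×10⁻³)/(−1.41×10⁻⁴ × 1.21) = −9.93 m/s;  v_g = (−0.61×10⁻³)/(−1.41×10⁻⁴ × 1.21) = 3.56 m/s
|V_g| = √(u_g² + v_g²) = 10.6 m/s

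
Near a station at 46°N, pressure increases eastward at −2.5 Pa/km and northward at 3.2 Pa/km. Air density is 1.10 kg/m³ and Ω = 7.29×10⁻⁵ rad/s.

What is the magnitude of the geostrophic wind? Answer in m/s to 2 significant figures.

35 m/s

Coriolis parameter at 46°N:
f = 2Ω sin φ = 2 × 7.29×10⁻⁵ × sin 46° = 1.05×10⁻⁴ s⁻¹
Component geostrophic relations (x east, y north):
u_g = −(1/(fρ)) ∂P/∂y,  v_g = (1/(fρ)) ∂P/∂x
u_g = −(3.2×10⁻³)/(1.05×10⁻⁴ × 1.10) = −27.7 m/s;  v_g = (−2.5×10⁻³)/(1.05×10⁻⁴ × 1.10) = −21.7 m/s
|V_g| = √(u_g² + v_g²) = 35.2 m/s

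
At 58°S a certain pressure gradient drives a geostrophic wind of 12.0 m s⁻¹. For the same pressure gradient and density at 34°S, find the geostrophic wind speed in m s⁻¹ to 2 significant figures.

18 m s⁻¹

With the same pressure gradient and density, V_g ∝ 1/f ∝ 1/sin φ.
V₂ = V₁ · sin φ₁ / sin φ₂ = 12.0 × sin 58° / sin 34°
V₂ = 12.0 × 0.8480/0.5592 = 18 m s⁻¹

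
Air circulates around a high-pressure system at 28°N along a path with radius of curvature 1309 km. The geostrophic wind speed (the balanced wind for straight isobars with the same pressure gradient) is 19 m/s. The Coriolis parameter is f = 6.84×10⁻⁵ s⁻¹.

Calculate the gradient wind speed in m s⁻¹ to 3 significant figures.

27.4 m s⁻¹

Around a high, pressure-gradient force acts outward with centrifugal, so Coriolis balances both:
fV = (1/ρ)|∂P/∂n| + V²/R  →  V² − fR·V + fR·V_g = 0
With fR = 6.84×10⁻⁵ × 1309×10³ m = 89.5 m/s:
V = [fR − √((fR)² − 4 fR V_g)]/2 = [89.5 − √(89.5² − 4×89.5×19)]/2 = 27.4 m/s
Supergeostrophic (V > V_g = 19 m/s), as expected around a high.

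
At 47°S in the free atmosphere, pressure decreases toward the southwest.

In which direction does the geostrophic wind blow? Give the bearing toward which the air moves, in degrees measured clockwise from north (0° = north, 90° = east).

135°

The pressure-gradient force points toward the southwest (bearing 225°).
Geostrophic balance: in the Southern Hemisphere the Coriolis force deflects motion to the left, so the geostrophic wind blows 90° to the left of the pressure-gradient force (low pressure on the right).
Rotating 225° by 90° counterclockwise gives 135° — the wind blows toward the southeast.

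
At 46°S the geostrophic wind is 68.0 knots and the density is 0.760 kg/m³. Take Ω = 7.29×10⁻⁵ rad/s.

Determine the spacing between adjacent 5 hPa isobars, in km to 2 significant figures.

Coriolis parameter at 46°S:
f = 2Ω sin φ = 2 × 7.29×10⁻⁵ × sin 46° = 1.05×10⁻⁴ s⁻¹
Wind speed in SI: 68.0 knots = 35.0 m/s
Geostrophic balance rearranged: |∂P/∂n| = f ρ V_g
|∂P/∂n| = 1.05×10⁻⁴ × 0.760 × 35.0 = 2.79×10⁻³ Pa/m
Isobar spacing: Δn = ΔP/|∂P/∂n| = 500 Pa / 2.79×10⁻³ Pa/m = 179315 m ≈ 180 km

180 km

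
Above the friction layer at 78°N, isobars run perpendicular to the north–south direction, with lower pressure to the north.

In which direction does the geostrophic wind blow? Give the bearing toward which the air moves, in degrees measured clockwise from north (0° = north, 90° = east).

090°

The pressure-gradient force points toward the north (bearing 000°).
Geostrophic balance: in the Northern Hemisphere the Coriolis force deflects motion to the right, so the geostrophic wind blows 90° to the right of the pressure-gradient force (low pressure on the left).
Rotating 000° by 90° clockwise gives 090° — the wind blows toward the east.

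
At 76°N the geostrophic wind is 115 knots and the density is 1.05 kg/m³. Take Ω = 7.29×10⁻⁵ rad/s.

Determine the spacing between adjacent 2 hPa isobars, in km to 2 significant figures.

23 km

Coriolis parameter at 76°N:
f = 2Ω sin φ = 2 × 7.29×10⁻⁵ × sin 76° = 1.41×10⁻⁴ s⁻¹
Wind speed in SI: 115 knots = 59.2 m/s
Geostrophic balance rearranged: |∂P/∂n| = f ρ V_g
|∂P/∂n| = 1.41×10⁻⁴ × 1.05 × 59.2 = 8.79×10⁻³ Pa/m
Isobar spacing: Δn = ΔP/|∂P/∂n| = 200 Pa / 8.79×10⁻³ Pa/m = 22758 m ≈ 23 km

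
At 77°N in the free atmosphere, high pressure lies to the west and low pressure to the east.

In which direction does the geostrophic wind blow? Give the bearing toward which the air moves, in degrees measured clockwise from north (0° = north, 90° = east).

The pressure-gradient force points toward the east (bearing 090°).
Geostrophic balance: in the Northern Hemisphere the Coriolis force deflects motion to the right, so the geostrophic wind blows 90° to the right of the pressure-gradient force (low pressure on the left).
Rotating 090° by 90° clockwise gives 180° — the wind blows toward the south.

180°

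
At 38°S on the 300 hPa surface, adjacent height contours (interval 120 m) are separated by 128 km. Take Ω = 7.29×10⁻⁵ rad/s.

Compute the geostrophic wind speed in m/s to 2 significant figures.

100 m/s

Coriolis parameter at 38°S:
f = 2Ω sin φ = 2 × 7.29×10⁻⁵ × sin 38° = 8.98×10⁻⁵ s⁻¹
Height gradient: |∂Z/∂n| = 120 m / 128000 m = 9.38×10⁻⁴
On a pressure surface, geostrophic balance gives V_g = (g/f)|∂Z/∂n|:
V_g = 9.81 × 9.38×10⁻⁴ / 8.98×10⁻⁵ = 102 m/s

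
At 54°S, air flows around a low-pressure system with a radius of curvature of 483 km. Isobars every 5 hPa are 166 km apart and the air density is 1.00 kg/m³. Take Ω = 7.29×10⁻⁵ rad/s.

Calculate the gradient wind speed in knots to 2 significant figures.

37 knots

Coriolis parameter at 54°S:
f = 2Ω sin φ = 2 × 7.29×10⁻⁵ × sin 54° = 1.18×10⁻⁴ s⁻¹
Pressure gradient: |∂P/∂n| = 500 Pa / 166000 m = 3.01×10⁻³ Pa/m
Geostrophic speed: V_g = |∂P/∂n|/(fρ) = 3.01×10⁻³/(1.18×10⁻⁴ × 1.00) = 25.5 m/s
Around a low, centrifugal force acts outward with Coriolis, so pressure-gradient force balances both:
(1/ρ)|∂P/∂n| = fV + V²/R  →  V² + fR·V − fR·V_g = 0
With fR = 1.18×10⁻⁴ × 483×10³ m = 57.0 m/s:
V = [−fR + √((fR)² + 4 fR V_g)]/2 = [−57.0 + √(57.0² + 4×57.0×25.5)]/2 = 19.1 m/s
Subgeostrophic (V < V_g = 25.5 m/s), as expected around a low.
Converting: 19.1 m/s × 1.944 = 37 knots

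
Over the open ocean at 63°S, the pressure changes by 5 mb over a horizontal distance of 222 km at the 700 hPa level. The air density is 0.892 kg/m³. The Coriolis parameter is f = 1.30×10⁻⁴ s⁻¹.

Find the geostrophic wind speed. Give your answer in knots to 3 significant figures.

37.8 knots

Pressure gradient: |∂P/∂n| = 500 Pa / 222000 m = 2.25×10⁻³ Pa/m
Geostrophic balance (pressure-gradient force = Coriolis force):
V_g = (1/(fρ)) |∂P/∂n| = 2.25×10⁻³ / (1.30×10⁻⁴ × 0.892) = 19.4 m/s
Converting: 19.4 m/s × 1.944 = 37.8 knots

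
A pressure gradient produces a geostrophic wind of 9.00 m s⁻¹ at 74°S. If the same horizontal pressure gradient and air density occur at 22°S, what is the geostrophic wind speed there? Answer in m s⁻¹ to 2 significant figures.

With the same pressure gradient and density, V_g ∝ 1/f ∝ 1/sin φ.
V₂ = V₁ · sin φ₁ / sin φ₂ = 9.00 × sin 74° / sin 22°
V₂ = 9.00 × 0.9613/0.3746 = 23 m s⁻¹

23 m s⁻¹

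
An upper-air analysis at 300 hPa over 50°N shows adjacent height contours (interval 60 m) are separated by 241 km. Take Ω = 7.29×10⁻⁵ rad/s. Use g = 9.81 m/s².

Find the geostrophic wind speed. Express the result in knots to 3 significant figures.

Coriolis parameter at 50°N:
f = 2Ω sin φ = 2 × 7.29×10⁻⁵ × sin 50° = 1.12×10⁻⁴ s⁻¹
Height gradient: |∂Z/∂n| = 60 m / 241000 m = 2.49×10⁻⁴
On a pressure surface, geostrophic balance gives V_g = (g/f)|∂Z/∂n|:
V_g = 9.81 × 2.49×10⁻⁴ / 1.12×10⁻⁴ = 21.9 m/s
Converting: 21.9 m/s × 1.944 = 42.5 knots

42.5 knots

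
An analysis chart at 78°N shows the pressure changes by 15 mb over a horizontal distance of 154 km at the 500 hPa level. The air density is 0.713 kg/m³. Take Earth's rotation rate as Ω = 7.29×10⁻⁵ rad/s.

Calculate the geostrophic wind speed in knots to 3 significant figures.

Coriolis parameter at 78°N:
f = 2Ω sin φ = 2 × 7.29×10⁻⁵ × sin 78° = 1.43×10⁻⁴ s⁻¹
Pressure gradient: |∂P/∂n| = 1500 Pa / 154000 m = 9.74×10⁻³ Pa/m
Geostrophic balance (pressure-gradient force = Coriolis force):
V_g = (1/(fρ)) |∂P/∂n| = 9.74×10⁻³ / (1.43×10⁻⁴ × 0.713) = 95.8 m/s
Converting: 95.8 m/s × 1.944 = 186 knots

186 knots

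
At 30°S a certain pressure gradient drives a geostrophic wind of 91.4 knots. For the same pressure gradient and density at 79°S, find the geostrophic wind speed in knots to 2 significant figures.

47 knots

With the same pressure gradient and density, V_g ∝ 1/f ∝ 1/sin φ.
V₂ = V₁ · sin φ₁ / sin φ₂ = 91.4 × sin 30° / sin 79°
V₂ = 91.4 × 0.5000/0.9816 = 47 knots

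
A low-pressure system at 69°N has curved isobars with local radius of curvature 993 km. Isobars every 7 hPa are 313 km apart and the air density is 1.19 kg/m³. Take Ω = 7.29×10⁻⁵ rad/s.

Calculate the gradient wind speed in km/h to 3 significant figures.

45.5 km/h

Coriolis parameter at 69°N:
f = 2Ω sin φ = 2 × 7.29×10⁻⁵ × sin 69° = 1.36×10⁻⁴ s⁻¹
Pressure gradient: |∂P/∂n| = 700 Pa / 313000 m = 2.24×10⁻³ Pa/m
Geostrophic speed: V_g = |∂P/∂n|/(fρ) = 2.24×10⁻³/(1.36×10⁻⁴ × 1.19) = 13.8 m/s
Around a low, centrifugal force acts outward with Coriolis, so pressure-gradient force balances both:
(1/ρ)|∂P/∂n| = fV + V²/R  →  V² + fR·V − fR·V_g = 0
With fR = 1.36×10⁻⁴ × 993×10³ m = 135 m/s:
V = [−fR + √((fR)² + 4 fR V_g)]/2 = [−135 + √(135² + 4×135×13.8)]/2 = 12.6 m/s
Subgeostrophic (V < V_g = 13.8 m/s), as expected around a low.
Converting: 12.6 m/s × 3.6 = 45.5 km/h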